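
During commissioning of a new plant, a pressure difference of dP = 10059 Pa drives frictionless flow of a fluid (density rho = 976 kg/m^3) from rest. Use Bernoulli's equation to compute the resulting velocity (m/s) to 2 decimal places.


v = sqrt(2*dP/rho)
v = sqrt(2*10059/976)
v = sqrt(20.612705)
v = 4.54 m/s


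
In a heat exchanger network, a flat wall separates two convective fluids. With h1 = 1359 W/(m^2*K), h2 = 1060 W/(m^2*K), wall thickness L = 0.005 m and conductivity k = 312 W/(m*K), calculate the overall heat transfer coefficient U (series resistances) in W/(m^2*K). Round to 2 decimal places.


1/U = 1/h1 + L/k + 1/h2
1/U = 1/1359 + 0.005/312 + 1/1060
1/U = 0.0007358352 + 1.60256e-05 + 0.0009433962
1/U = 0.001695257
U = 589.88 W/(m^2*K)


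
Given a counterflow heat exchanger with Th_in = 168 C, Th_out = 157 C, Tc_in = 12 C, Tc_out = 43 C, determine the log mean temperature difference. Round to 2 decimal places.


dT1 = Th_in - Tc_out = 168 - 43 = 125
dT2 = Th_out - Tc_in = 157 - 12 = 145
LMTD = (dT1 - dT2) / ln(dT1/dT2)
LMTD = (125 - 145) / ln(125/145)
LMTD = 134.75 K


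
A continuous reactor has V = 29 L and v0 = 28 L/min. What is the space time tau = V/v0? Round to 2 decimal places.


tau = V / v0
tau = 29 / 28
tau = 1.04 min


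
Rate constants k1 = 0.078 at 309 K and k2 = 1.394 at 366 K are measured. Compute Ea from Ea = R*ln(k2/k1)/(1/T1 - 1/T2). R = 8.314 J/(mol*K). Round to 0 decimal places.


Ea = R * ln(k2/k1) / (1/T1 - 1/T2)
ln(k2/k1) = ln(1.394/0.078) = 2.8832238
1/T1 - 1/T2 = 1/309 - 1/366 = 0.000504005518
Ea = 8.314 * 2.8832238 / 0.000504005518
Ea = 47561 J/mol


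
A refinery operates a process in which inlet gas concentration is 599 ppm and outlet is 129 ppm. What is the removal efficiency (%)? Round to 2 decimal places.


Efficiency = (G_in - G_out) / G_in * 100%
Efficiency = (599 - 129) / 599 * 100
Efficiency = 470 / 599 * 100
Efficiency = 78.46%


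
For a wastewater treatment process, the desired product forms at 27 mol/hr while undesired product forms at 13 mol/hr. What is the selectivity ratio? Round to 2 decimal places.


S = desired product rate / undesired product rate
S = 27 / 13
S = 2.08


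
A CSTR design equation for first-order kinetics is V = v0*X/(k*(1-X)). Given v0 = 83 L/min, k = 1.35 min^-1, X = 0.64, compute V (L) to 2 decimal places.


V = v0 * X / (k * (1 - X))
V = 83 * 0.64 / (1.35 * (1 - 0.64))
V = 53.12 / (1.35 * 0.36)
V = 53.12 / 0.486
V = 109.30 L


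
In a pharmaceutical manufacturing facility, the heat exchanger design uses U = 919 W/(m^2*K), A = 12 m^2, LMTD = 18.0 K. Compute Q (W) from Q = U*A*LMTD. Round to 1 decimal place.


Q = U * A * LMTD
Q = 919 * 12 * 18.0
Q = 198504.0 W


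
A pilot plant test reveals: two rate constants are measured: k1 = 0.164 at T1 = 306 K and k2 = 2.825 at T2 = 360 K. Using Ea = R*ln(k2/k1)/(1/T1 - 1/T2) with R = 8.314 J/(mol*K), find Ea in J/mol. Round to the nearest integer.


Ea = R * ln(k2/k1) / (1/T1 - 1/T2)
ln(k2/k1) = ln(2.825/0.164) = 2.8463972
1/T1 - 1/T2 = 1/306 - 1/360 = 0.000490196078
Ea = 8.314 * 2.8463972 / 0.000490196078
Ea = 48276 J/mol


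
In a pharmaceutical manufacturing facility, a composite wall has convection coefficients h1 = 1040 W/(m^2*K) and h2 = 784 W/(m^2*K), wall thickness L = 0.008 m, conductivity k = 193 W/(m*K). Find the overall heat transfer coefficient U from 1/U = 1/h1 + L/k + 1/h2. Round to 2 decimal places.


1/U = 1/h1 + L/k + 1/h2
1/U = 1/1040 + 0.008/193 + 1/784
1/U = 0.0009615385 + 4.14508e-05 + 0.0012755102
1/U = 0.0022784995
U = 438.89 W/(m^2*K)


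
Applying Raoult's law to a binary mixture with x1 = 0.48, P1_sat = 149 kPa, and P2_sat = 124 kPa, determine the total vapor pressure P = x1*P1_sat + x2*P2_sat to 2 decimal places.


P = x1*P1_sat + x2*P2_sat
x2 = 1 - x1 = 1 - 0.48 = 0.52
P = 0.48*149 + 0.52*124
P = 71.52 + 64.48
P = 136.00 kPa


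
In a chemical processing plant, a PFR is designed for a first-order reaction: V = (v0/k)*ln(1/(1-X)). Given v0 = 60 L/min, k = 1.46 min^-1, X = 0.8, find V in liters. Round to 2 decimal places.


V = (v0/k) * ln(1/(1-X))
V = (60/1.46) * ln(1/(1-0.8))
V = 41.09589 * ln(5.0)
V = 41.09589 * 1.609438
V = 66.14 L


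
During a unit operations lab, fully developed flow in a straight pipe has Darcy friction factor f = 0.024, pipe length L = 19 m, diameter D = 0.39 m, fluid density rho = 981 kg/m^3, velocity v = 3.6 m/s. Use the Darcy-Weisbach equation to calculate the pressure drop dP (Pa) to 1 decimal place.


dP = f * (L/D) * (rho*v^2/2)
dP = 0.024 * (19/0.39) * (981*3.6^2/2)
L/D = 48.71794872
rho*v^2/2 = 981*12.96/2 = 6356.88
dP = 0.024 * 48.71794872 * 6356.88
dP = 7432.7 Pa


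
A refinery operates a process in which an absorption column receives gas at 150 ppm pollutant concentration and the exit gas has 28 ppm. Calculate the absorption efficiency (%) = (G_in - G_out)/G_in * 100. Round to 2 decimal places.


Efficiency = (G_in - G_out) / G_in * 100%
Efficiency = (150 - 28) / 150 * 100
Efficiency = 122 / 150 * 100
Efficiency = 81.33%


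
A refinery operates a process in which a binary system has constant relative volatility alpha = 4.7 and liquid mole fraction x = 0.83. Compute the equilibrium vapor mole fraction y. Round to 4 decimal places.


y = alpha*x / (1 + (alpha-1)*x)
y = 4.7*0.83 / (1 + (4.7-1)*0.83)
y = 3.901 / (1 + 3.071)
y = 3.901 / 4.071
y = 0.9582


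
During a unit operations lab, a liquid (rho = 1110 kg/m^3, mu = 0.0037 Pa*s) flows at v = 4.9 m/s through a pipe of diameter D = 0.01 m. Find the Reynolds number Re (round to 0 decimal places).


Re = rho * v * D / mu
Re = 1110 * 4.9 * 0.01 / 0.0037
Re = 54.39 / 0.0037
Re = 14700


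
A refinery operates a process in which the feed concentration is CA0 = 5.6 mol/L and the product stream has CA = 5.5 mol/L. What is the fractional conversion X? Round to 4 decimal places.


X = (CA0 - CA) / CA0
X = (5.6 - 5.5) / 5.6
X = 0.1 / 5.6
X = 0.0179


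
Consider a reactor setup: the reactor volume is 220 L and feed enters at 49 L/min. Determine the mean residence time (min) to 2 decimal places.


tau = V / v0
tau = 220 / 49
tau = 4.49 min


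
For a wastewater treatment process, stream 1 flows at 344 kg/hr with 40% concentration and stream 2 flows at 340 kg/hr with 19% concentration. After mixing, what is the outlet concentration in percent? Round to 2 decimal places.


Mass balance on solute: F1*x1 + F2*x2 = F3*x3
F3 = F1 + F2 = 344 + 340 = 684 kg/hr
x3 = (F1*x1 + F2*x2)/F3
x3 = (344*0.4 + 340*0.19) / 684
x3 = 29.56%


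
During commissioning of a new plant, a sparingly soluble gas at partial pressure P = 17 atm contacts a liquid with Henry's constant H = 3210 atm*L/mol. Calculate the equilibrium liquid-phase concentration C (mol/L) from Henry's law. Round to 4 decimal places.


C = P / H
C = 17 / 3210
C = 0.0053 mol/L


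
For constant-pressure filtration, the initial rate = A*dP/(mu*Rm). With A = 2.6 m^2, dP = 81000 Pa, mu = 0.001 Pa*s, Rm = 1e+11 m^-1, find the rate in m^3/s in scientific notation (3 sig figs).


rate = A * dP / (mu * Rm)
rate = 2.6 * 81000 / (0.001 * 1e+11)
rate = 210600.0 / 1.000e+08
rate = 2.11e-03 m^3/s


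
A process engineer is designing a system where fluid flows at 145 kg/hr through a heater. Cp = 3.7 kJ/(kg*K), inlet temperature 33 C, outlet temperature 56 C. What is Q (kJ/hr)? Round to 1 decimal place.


Q = m_dot * Cp * (T2 - T1)
Q = 145 * 3.7 * (56 - 33)
Q = 145 * 3.7 * 23
Q = 12339.5 kJ/hr


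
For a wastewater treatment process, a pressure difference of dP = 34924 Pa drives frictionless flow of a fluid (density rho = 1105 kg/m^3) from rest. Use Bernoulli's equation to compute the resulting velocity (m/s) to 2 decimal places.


v = sqrt(2*dP/rho)
v = sqrt(2*34924/1105)
v = sqrt(63.21086)
v = 7.95 m/s


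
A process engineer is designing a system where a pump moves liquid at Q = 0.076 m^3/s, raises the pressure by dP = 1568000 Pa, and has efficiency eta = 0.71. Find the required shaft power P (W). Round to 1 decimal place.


P = Q * dP / eta
P = 0.076 * 1568000 / 0.71
P = 119168.0 / 0.71
P = 167842.3 W


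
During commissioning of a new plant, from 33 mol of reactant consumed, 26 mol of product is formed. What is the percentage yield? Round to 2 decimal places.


Yield = (moles product / moles consumed) * 100%
Yield = (26 / 33) * 100
Yield = 0.7879 * 100
Yield = 78.79%


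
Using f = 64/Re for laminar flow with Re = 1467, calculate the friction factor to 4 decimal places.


f = 64 / Re
f = 64 / 1467
f = 0.0436


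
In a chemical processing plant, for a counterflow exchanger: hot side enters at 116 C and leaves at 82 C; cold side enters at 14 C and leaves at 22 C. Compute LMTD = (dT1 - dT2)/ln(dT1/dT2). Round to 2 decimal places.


dT1 = Th_in - Tc_out = 116 - 22 = 94
dT2 = Th_out - Tc_in = 82 - 14 = 68
LMTD = (dT1 - dT2) / ln(dT1/dT2)
LMTD = (94 - 68) / ln(94/68)
LMTD = 80.30 K


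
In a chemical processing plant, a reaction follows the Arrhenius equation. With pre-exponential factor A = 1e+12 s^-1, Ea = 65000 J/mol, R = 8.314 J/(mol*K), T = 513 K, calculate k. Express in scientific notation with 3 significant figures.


k = A * exp(-Ea/(R*T))
k = 1e+12 * exp(-65000 / (8.314 * 513))
k = 1e+12 * exp(-15.240035)
k = 2.41e+05


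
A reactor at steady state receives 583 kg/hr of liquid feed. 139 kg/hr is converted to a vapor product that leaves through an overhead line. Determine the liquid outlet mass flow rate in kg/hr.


Steady-state mass balance on the main outlet: F_out = F_in - F_removed
F_out = 583 - 139
F_out = 444 kg/hr


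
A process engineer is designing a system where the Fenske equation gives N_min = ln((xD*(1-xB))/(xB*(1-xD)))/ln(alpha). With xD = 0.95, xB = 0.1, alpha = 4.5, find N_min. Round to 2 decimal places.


N_min = ln((xD*(1-xB))/(xB*(1-xD))) / ln(alpha)
Numerator inside ln: 0.855 / 0.005 = 171.0
ln(171.0) = 5.141664
ln(alpha) = ln(4.5) = 1.504077
N_min = 5.141664 / 1.504077 = 3.42


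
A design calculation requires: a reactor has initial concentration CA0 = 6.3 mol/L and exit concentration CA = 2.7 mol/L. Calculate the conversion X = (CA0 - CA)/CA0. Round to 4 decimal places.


X = (CA0 - CA) / CA0
X = (6.3 - 2.7) / 6.3
X = 3.6 / 6.3
X = 0.5714


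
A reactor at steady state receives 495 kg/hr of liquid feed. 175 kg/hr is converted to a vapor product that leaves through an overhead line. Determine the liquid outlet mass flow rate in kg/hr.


Steady-state mass balance on the main outlet: F_out = F_in - F_removed
F_out = 495 - 175
F_out = 320 kg/hr


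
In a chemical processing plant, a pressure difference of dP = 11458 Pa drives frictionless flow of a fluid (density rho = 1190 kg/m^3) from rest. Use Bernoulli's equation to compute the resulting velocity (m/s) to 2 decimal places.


v = sqrt(2*dP/rho)
v = sqrt(2*11458/1190)
v = sqrt(19.257143)
v = 4.39 m/s


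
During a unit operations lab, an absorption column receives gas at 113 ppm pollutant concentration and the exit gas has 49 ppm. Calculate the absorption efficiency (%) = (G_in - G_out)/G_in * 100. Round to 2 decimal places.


Efficiency = (G_in - G_out) / G_in * 100%
Efficiency = (113 - 49) / 113 * 100
Efficiency = 64 / 113 * 100
Efficiency = 56.64%


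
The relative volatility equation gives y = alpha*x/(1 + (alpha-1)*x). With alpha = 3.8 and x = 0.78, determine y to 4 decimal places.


y = alpha*x / (1 + (alpha-1)*x)
y = 3.8*0.78 / (1 + (3.8-1)*0.78)
y = 2.964 / (1 + 2.184)
y = 2.964 / 3.184
y = 0.9309


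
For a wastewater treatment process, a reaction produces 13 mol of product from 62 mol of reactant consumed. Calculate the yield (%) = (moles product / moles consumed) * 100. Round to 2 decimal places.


Yield = (moles product / moles consumed) * 100%
Yield = (13 / 62) * 100
Yield = 0.2097 * 100
Yield = 20.97%


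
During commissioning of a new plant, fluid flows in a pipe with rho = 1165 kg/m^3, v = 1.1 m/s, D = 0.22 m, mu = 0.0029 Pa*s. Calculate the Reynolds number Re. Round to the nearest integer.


Re = rho * v * D / mu
Re = 1165 * 1.1 * 0.22 / 0.0029
Re = 281.93 / 0.0029
Re = 97217


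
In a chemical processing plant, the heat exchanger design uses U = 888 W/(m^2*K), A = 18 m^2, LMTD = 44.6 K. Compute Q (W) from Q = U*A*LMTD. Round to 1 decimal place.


Q = U * A * LMTD
Q = 888 * 18 * 44.6
Q = 712886.4 W


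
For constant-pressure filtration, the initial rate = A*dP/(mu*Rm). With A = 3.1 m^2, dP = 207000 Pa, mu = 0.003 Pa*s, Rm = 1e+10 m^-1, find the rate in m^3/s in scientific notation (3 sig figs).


rate = A * dP / (mu * Rm)
rate = 3.1 * 207000 / (0.003 * 1e+10)
rate = 641700.0 / 3.000e+07
rate = 2.14e-02 m^3/s


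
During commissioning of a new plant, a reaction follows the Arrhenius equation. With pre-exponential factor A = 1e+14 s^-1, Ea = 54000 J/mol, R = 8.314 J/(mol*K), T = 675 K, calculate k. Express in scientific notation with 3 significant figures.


k = A * exp(-Ea/(R*T))
k = 1e+14 * exp(-54000 / (8.314 * 675))
k = 1e+14 * exp(-9.622324)
k = 6.62e+09


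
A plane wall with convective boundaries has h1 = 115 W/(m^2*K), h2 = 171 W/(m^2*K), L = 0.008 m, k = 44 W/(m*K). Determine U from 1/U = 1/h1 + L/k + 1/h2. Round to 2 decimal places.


1/U = 1/h1 + L/k + 1/h2
1/U = 1/115 + 0.008/44 + 1/171
1/U = 0.0086956522 + 0.0001818182 + 0.0058479532
1/U = 0.0147254236
U = 67.91 W/(m^2*K)


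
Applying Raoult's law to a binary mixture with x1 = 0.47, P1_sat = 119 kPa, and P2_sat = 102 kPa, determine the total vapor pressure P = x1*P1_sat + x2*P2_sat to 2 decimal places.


P = x1*P1_sat + x2*P2_sat
x2 = 1 - x1 = 1 - 0.47 = 0.53
P = 0.47*119 + 0.53*102
P = 55.93 + 54.06
P = 109.99 kPa


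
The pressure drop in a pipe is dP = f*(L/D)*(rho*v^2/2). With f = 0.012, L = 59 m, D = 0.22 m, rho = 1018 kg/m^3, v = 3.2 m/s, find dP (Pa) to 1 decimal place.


dP = f * (L/D) * (rho*v^2/2)
dP = 0.012 * (59/0.22) * (1018*3.2^2/2)
L/D = 268.18181818
rho*v^2/2 = 1018*10.24/2 = 5212.16
dP = 0.012 * 268.18181818 * 5212.16
dP = 16773.7 Pa


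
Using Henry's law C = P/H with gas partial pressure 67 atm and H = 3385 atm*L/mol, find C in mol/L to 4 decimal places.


C = P / H
C = 67 / 3385
C = 0.0198 mol/L


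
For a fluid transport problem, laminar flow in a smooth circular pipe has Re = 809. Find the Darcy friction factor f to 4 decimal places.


f = 64 / Re
f = 64 / 809
f = 0.0791


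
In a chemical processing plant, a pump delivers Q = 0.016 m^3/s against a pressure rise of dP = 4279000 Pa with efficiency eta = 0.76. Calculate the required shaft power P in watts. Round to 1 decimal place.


P = Q * dP / eta
P = 0.016 * 4279000 / 0.76
P = 68464.0 / 0.76
P = 90084.2 W


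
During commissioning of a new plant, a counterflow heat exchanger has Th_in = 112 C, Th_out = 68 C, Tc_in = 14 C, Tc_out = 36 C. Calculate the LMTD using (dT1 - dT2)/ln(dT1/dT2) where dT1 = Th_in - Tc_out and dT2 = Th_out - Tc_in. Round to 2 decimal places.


dT1 = Th_in - Tc_out = 112 - 36 = 76
dT2 = Th_out - Tc_in = 68 - 14 = 54
LMTD = (dT1 - dT2) / ln(dT1/dT2)
LMTD = (76 - 54) / ln(76/54)
LMTD = 64.37 K


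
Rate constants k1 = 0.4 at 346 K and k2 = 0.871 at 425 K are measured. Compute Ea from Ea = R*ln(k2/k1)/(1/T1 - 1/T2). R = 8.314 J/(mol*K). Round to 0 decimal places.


Ea = R * ln(k2/k1) / (1/T1 - 1/T2)
ln(k2/k1) = ln(0.871/0.4) = 0.7781774
1/T1 - 1/T2 = 1/346 - 1/425 = 0.000537232234
Ea = 8.314 * 0.7781774 / 0.000537232234
Ea = 12043 J/mol


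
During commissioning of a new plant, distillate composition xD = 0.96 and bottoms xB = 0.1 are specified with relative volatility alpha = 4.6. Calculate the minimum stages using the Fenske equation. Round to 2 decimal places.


N_min = ln((xD*(1-xB))/(xB*(1-xD))) / ln(alpha)
Numerator inside ln: 0.864 / 0.004 = 216.0
ln(216.0) = 5.375278
ln(alpha) = ln(4.6) = 1.526056
N_min = 5.375278 / 1.526056 = 3.52


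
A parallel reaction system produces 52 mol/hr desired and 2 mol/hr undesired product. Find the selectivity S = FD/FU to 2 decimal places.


S = desired product rate / undesired product rate
S = 52 / 2
S = 26.00


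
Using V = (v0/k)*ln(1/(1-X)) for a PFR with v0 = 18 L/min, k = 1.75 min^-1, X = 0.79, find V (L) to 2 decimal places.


V = (v0/k) * ln(1/(1-X))
V = (18/1.75) * ln(1/(1-0.79))
V = 10.285714 * ln(4.761905)
V = 10.285714 * 1.560648
V = 16.05 L


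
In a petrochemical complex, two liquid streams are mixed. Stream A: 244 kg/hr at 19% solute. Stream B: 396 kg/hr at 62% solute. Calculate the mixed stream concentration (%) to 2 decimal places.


Mass balance on solute: F1*x1 + F2*x2 = F3*x3
F3 = F1 + F2 = 244 + 396 = 640 kg/hr
x3 = (F1*x1 + F2*x2)/F3
x3 = (244*0.19 + 396*0.62) / 640
x3 = 45.61%


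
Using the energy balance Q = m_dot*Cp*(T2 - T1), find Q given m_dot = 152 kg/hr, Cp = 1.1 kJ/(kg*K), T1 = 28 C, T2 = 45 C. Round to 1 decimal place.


Q = m_dot * Cp * (T2 - T1)
Q = 152 * 1.1 * (45 - 28)
Q = 152 * 1.1 * 17
Q = 2842.4 kJ/hr


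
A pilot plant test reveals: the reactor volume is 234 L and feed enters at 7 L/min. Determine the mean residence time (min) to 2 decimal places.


tau = V / v0
tau = 234 / 7
tau = 33.43 min


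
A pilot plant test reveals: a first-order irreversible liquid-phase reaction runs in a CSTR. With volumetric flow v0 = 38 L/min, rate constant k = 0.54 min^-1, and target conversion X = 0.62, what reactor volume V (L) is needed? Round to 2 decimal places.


V = v0 * X / (k * (1 - X))
V = 38 * 0.62 / (0.54 * (1 - 0.62))
V = 23.56 / (0.54 * 0.38)
V = 23.56 / 0.2052
V = 114.81 L


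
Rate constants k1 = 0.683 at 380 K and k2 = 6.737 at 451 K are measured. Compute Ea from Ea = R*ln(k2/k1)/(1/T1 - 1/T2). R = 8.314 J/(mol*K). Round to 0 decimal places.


Ea = R * ln(k2/k1) / (1/T1 - 1/T2)
ln(k2/k1) = ln(6.737/0.683) = 2.2888751
1/T1 - 1/T2 = 1/380 - 1/451 = 0.000414284047
Ea = 8.314 * 2.2888751 / 0.000414284047
Ea = 45934 J/mol


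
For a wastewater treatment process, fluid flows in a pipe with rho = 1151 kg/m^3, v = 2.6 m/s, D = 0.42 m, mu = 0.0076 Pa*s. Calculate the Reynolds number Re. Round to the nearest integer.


Re = rho * v * D / mu
Re = 1151 * 2.6 * 0.42 / 0.0076
Re = 1256.892 / 0.0076
Re = 165381


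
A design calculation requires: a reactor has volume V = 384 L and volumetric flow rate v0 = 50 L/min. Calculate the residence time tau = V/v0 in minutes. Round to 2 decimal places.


tau = V / v0
tau = 384 / 50
tau = 7.68 min


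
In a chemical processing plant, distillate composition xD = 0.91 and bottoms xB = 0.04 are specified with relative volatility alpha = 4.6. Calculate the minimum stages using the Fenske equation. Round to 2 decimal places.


N_min = ln((xD*(1-xB))/(xB*(1-xD))) / ln(alpha)
Numerator inside ln: 0.8736 / 0.0036 = 242.666667
ln(242.666667) = 5.491689
ln(alpha) = ln(4.6) = 1.526056
N_min = 5.491689 / 1.526056 = 3.60


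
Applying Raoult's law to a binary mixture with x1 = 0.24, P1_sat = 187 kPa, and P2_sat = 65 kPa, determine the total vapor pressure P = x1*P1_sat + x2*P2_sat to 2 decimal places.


P = x1*P1_sat + x2*P2_sat
x2 = 1 - x1 = 1 - 0.24 = 0.76
P = 0.24*187 + 0.76*65
P = 44.88 + 49.4
P = 94.28 kPa


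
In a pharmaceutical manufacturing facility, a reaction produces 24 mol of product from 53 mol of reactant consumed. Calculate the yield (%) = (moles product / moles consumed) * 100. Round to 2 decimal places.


Yield = (moles product / moles consumed) * 100%
Yield = (24 / 53) * 100
Yield = 0.4528 * 100
Yield = 45.28%


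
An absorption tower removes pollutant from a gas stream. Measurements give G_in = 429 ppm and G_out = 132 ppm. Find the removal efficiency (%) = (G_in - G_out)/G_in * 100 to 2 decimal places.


Efficiency = (G_in - G_out) / G_in * 100%
Efficiency = (429 - 132) / 429 * 100
Efficiency = 297 / 429 * 100
Efficiency = 69.23%


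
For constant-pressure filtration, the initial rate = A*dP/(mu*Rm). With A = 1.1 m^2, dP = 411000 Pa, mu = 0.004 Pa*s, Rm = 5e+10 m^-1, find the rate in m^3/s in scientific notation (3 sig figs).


rate = A * dP / (mu * Rm)
rate = 1.1 * 411000 / (0.004 * 5e+10)
rate = 452100.0 / 2.000e+08
rate = 2.26e-03 m^3/s


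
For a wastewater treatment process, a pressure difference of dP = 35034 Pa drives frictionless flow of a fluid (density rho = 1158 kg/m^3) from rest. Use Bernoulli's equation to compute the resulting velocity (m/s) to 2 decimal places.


v = sqrt(2*dP/rho)
v = sqrt(2*35034/1158)
v = sqrt(60.507772)
v = 7.78 m/s


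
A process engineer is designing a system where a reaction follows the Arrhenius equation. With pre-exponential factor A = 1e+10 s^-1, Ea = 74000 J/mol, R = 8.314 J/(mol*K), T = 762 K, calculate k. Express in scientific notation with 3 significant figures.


k = A * exp(-Ea/(R*T))
k = 1e+10 * exp(-74000 / (8.314 * 762))
k = 1e+10 * exp(-11.680642)
k = 8.46e+04


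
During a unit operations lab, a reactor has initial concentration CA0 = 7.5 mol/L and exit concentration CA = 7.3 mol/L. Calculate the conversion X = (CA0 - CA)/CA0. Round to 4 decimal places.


X = (CA0 - CA) / CA0
X = (7.5 - 7.3) / 7.5
X = 0.2 / 7.5
X = 0.0267


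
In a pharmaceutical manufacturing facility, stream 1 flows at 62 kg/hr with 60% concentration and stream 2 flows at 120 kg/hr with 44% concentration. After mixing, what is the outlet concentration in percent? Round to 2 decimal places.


Mass balance on solute: F1*x1 + F2*x2 = F3*x3
F3 = F1 + F2 = 62 + 120 = 182 kg/hr
x3 = (F1*x1 + F2*x2)/F3
x3 = (62*0.6 + 120*0.44) / 182
x3 = 49.45%


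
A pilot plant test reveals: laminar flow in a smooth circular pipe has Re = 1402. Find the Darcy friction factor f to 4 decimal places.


f = 64 / Re
f = 64 / 1402
f = 0.0456


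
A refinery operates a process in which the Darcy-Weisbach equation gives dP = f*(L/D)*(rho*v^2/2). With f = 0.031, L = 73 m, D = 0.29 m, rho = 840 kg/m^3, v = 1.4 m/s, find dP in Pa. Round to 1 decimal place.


dP = f * (L/D) * (rho*v^2/2)
dP = 0.031 * (73/0.29) * (840*1.4^2/2)
L/D = 251.72413793
rho*v^2/2 = 840*1.96/2 = 823.2
dP = 0.031 * 251.72413793 * 823.2
dP = 6423.8 Pa


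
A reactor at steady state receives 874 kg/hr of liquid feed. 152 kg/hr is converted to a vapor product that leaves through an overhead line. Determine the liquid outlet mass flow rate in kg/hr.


Steady-state mass balance on the main outlet: F_out = F_in - F_removed
F_out = 874 - 152
F_out = 722 kg/hr


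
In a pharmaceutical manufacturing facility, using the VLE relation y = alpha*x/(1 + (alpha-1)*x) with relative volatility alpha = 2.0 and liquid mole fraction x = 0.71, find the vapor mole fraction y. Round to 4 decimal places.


y = alpha*x / (1 + (alpha-1)*x)
y = 2.0*0.71 / (1 + (2.0-1)*0.71)
y = 1.42 / (1 + 0.71)
y = 1.42 / 1.71
y = 0.8304


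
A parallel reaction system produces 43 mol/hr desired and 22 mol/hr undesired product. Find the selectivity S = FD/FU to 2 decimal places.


S = desired product rate / undesired product rate
S = 43 / 22
S = 1.95


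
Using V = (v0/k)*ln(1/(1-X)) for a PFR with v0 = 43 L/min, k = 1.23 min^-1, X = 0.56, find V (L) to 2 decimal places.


V = (v0/k) * ln(1/(1-X))
V = (43/1.23) * ln(1/(1-0.56))
V = 34.95935 * ln(2.272727)
V = 34.95935 * 0.82098
V = 28.70 L


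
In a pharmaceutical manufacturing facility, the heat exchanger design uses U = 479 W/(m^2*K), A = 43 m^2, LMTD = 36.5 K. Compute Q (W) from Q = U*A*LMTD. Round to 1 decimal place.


Q = U * A * LMTD
Q = 479 * 43 * 36.5
Q = 751790.5 W


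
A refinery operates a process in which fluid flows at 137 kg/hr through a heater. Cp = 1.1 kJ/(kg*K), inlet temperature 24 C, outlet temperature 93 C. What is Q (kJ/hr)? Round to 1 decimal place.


Q = m_dot * Cp * (T2 - T1)
Q = 137 * 1.1 * (93 - 24)
Q = 137 * 1.1 * 69
Q = 10398.3 kJ/hr


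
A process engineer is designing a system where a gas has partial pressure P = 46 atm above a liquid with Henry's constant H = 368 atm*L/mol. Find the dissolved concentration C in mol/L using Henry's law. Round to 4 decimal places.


C = P / H
C = 46 / 368
C = 0.1250 mol/L


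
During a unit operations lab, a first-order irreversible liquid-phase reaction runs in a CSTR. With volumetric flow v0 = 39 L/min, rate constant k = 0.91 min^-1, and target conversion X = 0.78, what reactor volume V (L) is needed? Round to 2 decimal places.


V = v0 * X / (k * (1 - X))
V = 39 * 0.78 / (0.91 * (1 - 0.78))
V = 30.42 / (0.91 * 0.22)
V = 30.42 / 0.2002
V = 151.95 L


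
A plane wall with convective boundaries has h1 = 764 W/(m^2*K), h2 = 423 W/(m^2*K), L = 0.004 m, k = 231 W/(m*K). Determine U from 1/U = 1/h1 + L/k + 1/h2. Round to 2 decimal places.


1/U = 1/h1 + L/k + 1/h2
1/U = 1/764 + 0.004/231 + 1/423
1/U = 0.0013089005 + 1.7316e-05 + 0.0023640662
1/U = 0.0036902827
U = 270.98 W/(m^2*K)


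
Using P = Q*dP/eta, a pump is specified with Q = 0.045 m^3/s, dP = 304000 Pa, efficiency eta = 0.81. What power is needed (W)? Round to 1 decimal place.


P = Q * dP / eta
P = 0.045 * 304000 / 0.81
P = 13680.0 / 0.81
P = 16888.9 W


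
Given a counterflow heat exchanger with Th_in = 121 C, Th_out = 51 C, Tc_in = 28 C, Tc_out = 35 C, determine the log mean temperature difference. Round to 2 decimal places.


dT1 = Th_in - Tc_out = 121 - 35 = 86
dT2 = Th_out - Tc_in = 51 - 28 = 23
LMTD = (dT1 - dT2) / ln(dT1/dT2)
LMTD = (86 - 23) / ln(86/23)
LMTD = 47.77 K


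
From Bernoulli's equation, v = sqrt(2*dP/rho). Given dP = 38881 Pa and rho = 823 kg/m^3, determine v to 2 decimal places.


v = sqrt(2*dP/rho)
v = sqrt(2*38881/823)
v = sqrt(94.486027)
v = 9.72 m/s


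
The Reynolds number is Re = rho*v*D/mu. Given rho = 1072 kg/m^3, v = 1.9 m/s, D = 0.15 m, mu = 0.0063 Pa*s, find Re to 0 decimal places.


Re = rho * v * D / mu
Re = 1072 * 1.9 * 0.15 / 0.0063
Re = 305.52 / 0.0063
Re = 48495


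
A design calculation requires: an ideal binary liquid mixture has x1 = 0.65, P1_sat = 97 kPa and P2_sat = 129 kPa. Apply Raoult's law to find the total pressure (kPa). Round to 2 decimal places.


P = x1*P1_sat + x2*P2_sat
x2 = 1 - x1 = 1 - 0.65 = 0.35
P = 0.65*97 + 0.35*129
P = 63.05 + 45.15
P = 108.20 kPa


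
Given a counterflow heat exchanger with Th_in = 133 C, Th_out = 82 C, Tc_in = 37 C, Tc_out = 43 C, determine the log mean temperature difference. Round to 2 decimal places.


dT1 = Th_in - Tc_out = 133 - 43 = 90
dT2 = Th_out - Tc_in = 82 - 37 = 45
LMTD = (dT1 - dT2) / ln(dT1/dT2)
LMTD = (90 - 45) / ln(90/45)
LMTD = 64.92 K


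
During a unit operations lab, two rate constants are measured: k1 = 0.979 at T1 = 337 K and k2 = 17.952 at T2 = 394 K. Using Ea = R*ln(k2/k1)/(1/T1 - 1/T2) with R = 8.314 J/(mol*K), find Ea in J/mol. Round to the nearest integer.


Ea = R * ln(k2/k1) / (1/T1 - 1/T2)
ln(k2/k1) = ln(17.952/0.979) = 2.9089252
1/T1 - 1/T2 = 1/337 - 1/394 = 0.000429287984
Ea = 8.314 * 2.9089252 / 0.000429287984
Ea = 56337 J/mol


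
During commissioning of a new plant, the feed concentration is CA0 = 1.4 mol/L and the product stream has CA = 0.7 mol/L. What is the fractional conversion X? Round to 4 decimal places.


X = (CA0 - CA) / CA0
X = (1.4 - 0.7) / 1.4
X = 0.7 / 1.4
X = 0.5000


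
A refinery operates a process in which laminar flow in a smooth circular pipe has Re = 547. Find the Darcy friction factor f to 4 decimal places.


f = 64 / Re
f = 64 / 547
f = 0.1170


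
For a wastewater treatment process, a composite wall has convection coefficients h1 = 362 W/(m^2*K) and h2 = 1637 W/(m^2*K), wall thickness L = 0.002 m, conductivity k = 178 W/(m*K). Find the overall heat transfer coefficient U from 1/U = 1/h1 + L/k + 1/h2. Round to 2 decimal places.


1/U = 1/h1 + L/k + 1/h2
1/U = 1/362 + 0.002/178 + 1/1637
1/U = 0.0027624309 + 1.1236e-05 + 0.0006108735
1/U = 0.0033845404
U = 295.46 W/(m^2*K)


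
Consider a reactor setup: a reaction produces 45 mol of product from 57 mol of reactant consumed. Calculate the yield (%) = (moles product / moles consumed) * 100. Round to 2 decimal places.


Yield = (moles product / moles consumed) * 100%
Yield = (45 / 57) * 100
Yield = 0.7895 * 100
Yield = 78.95%


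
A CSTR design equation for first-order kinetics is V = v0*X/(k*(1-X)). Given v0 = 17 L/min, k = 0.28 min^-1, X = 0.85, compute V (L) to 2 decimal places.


V = v0 * X / (k * (1 - X))
V = 17 * 0.85 / (0.28 * (1 - 0.85))
V = 14.45 / (0.28 * 0.15)
V = 14.45 / 0.042
V = 344.05 L


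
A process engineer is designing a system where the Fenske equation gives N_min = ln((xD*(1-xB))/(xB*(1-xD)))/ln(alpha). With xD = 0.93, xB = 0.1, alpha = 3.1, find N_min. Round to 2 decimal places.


N_min = ln((xD*(1-xB))/(xB*(1-xD))) / ln(alpha)
Numerator inside ln: 0.837 / 0.007 = 119.571429
ln(119.571429) = 4.783914
ln(alpha) = ln(3.1) = 1.131402
N_min = 4.783914 / 1.131402 = 4.23


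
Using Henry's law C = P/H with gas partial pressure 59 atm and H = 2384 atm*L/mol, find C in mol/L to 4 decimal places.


C = P / H
C = 59 / 2384
C = 0.0247 mol/L


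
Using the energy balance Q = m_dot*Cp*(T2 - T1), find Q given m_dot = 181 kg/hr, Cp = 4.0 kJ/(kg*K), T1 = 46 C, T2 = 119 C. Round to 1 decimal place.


Q = m_dot * Cp * (T2 - T1)
Q = 181 * 4.0 * (119 - 46)
Q = 181 * 4.0 * 73
Q = 52852.0 kJ/hr


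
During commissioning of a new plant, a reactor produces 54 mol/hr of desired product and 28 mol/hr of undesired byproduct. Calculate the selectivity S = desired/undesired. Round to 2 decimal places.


S = desired product rate / undesired product rate
S = 54 / 28
S = 1.93


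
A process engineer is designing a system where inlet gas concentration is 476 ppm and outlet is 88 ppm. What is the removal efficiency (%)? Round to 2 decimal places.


Efficiency = (G_in - G_out) / G_in * 100%
Efficiency = (476 - 88) / 476 * 100
Efficiency = 388 / 476 * 100
Efficiency = 81.51%


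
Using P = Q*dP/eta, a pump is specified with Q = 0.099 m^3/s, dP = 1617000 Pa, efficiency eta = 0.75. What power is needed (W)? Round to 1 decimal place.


P = Q * dP / eta
P = 0.099 * 1617000 / 0.75
P = 160083.0 / 0.75
P = 213444.0 W


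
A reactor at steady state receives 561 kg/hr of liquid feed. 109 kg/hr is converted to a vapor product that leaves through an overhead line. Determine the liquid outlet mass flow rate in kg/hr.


Steady-state mass balance on the main outlet: F_out = F_in - F_removed
F_out = 561 - 109
F_out = 452 kg/hr


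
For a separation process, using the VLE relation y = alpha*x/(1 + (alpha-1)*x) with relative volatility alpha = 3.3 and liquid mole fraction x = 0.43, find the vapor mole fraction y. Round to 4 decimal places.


y = alpha*x / (1 + (alpha-1)*x)
y = 3.3*0.43 / (1 + (3.3-1)*0.43)
y = 1.419 / (1 + 0.989)
y = 1.419 / 1.989
y = 0.7134


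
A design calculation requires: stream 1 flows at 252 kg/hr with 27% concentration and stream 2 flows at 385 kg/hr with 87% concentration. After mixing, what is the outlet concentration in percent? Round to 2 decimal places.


Mass balance on solute: F1*x1 + F2*x2 = F3*x3
F3 = F1 + F2 = 252 + 385 = 637 kg/hr
x3 = (F1*x1 + F2*x2)/F3
x3 = (252*0.27 + 385*0.87) / 637
x3 = 63.26%


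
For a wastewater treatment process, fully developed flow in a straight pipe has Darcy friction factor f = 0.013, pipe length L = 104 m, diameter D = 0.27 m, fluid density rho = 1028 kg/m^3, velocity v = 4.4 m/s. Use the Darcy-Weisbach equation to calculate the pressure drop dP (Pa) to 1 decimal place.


dP = f * (L/D) * (rho*v^2/2)
dP = 0.013 * (104/0.27) * (1028*4.4^2/2)
L/D = 385.18518519
rho*v^2/2 = 1028*19.36/2 = 9951.04
dP = 0.013 * 385.18518519 * 9951.04
dP = 49828.9 Pa


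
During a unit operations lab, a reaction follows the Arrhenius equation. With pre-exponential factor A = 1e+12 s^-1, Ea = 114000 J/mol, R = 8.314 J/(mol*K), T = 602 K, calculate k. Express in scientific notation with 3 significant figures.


k = A * exp(-Ea/(R*T))
k = 1e+12 * exp(-114000 / (8.314 * 602))
k = 1e+12 * exp(-22.777095)
k = 1.28e+02


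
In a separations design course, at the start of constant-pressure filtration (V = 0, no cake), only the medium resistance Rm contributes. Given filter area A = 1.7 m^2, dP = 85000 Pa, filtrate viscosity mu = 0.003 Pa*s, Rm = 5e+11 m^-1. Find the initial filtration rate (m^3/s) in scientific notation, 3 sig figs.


rate = A * dP / (mu * Rm)
rate = 1.7 * 85000 / (0.003 * 5e+11)
rate = 144500.0 / 1.500e+09
rate = 9.63e-05 m^3/s


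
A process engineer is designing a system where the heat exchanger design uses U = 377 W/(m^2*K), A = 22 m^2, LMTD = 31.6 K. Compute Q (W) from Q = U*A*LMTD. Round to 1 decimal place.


Q = U * A * LMTD
Q = 377 * 22 * 31.6
Q = 262090.4 W


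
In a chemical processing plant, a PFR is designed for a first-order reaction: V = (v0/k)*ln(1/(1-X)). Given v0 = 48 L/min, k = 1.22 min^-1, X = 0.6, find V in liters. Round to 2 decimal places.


V = (v0/k) * ln(1/(1-X))
V = (48/1.22) * ln(1/(1-0.6))
V = 39.344262 * ln(2.5)
V = 39.344262 * 0.916291
V = 36.05 L


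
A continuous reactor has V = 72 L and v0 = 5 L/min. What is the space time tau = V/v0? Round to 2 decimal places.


tau = V / v0
tau = 72 / 5
tau = 14.40 min


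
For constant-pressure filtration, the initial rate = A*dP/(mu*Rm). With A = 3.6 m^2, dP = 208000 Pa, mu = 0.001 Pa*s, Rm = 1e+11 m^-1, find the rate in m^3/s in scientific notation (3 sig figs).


rate = A * dP / (mu * Rm)
rate = 3.6 * 208000 / (0.001 * 1e+11)
rate = 748800.0 / 1.000e+08
rate = 7.49e-03 m^3/s


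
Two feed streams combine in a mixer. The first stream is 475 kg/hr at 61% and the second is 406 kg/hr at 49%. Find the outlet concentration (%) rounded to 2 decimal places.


Mass balance on solute: F1*x1 + F2*x2 = F3*x3
F3 = F1 + F2 = 475 + 406 = 881 kg/hr
x3 = (F1*x1 + F2*x2)/F3
x3 = (475*0.61 + 406*0.49) / 881
x3 = 55.47%


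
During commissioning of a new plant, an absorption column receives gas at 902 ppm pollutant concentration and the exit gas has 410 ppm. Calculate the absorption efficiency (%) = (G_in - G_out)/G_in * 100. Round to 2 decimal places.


Efficiency = (G_in - G_out) / G_in * 100%
Efficiency = (902 - 410) / 902 * 100
Efficiency = 492 / 902 * 100
Efficiency = 54.55%


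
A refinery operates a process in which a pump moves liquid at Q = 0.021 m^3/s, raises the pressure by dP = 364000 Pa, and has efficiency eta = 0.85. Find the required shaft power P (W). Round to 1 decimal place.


P = Q * dP / eta
P = 0.021 * 364000 / 0.85
P = 7644.0 / 0.85
P = 8992.9 W


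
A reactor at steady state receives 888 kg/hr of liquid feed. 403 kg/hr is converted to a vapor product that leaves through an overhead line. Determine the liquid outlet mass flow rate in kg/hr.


Steady-state mass balance on the main outlet: F_out = F_in - F_removed
F_out = 888 - 403
F_out = 485 kg/hr


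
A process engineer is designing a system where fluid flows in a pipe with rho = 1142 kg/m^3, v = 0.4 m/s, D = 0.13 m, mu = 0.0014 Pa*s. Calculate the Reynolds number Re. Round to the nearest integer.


Re = rho * v * D / mu
Re = 1142 * 0.4 * 0.13 / 0.0014
Re = 59.384 / 0.0014
Re = 42417


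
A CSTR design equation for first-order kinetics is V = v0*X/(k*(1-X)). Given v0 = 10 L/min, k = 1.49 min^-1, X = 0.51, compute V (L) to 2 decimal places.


V = v0 * X / (k * (1 - X))
V = 10 * 0.51 / (1.49 * (1 - 0.51))
V = 5.1 / (1.49 * 0.49)
V = 5.1 / 0.7301
V = 6.99 L


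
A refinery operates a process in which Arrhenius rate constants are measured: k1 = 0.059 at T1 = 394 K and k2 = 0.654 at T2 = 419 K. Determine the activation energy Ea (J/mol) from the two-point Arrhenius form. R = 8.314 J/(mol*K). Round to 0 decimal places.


Ea = R * ln(k2/k1) / (1/T1 - 1/T2)
ln(k2/k1) = ln(0.654/0.059) = 2.4055699
1/T1 - 1/T2 = 1/394 - 1/419 = 0.000151436221
Ea = 8.314 * 2.4055699 / 0.000151436221
Ea = 132068 J/mol


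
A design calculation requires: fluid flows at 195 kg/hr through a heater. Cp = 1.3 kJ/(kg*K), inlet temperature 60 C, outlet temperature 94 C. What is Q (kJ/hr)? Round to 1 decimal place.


Q = m_dot * Cp * (T2 - T1)
Q = 195 * 1.3 * (94 - 60)
Q = 195 * 1.3 * 34
Q = 8619.0 kJ/hr


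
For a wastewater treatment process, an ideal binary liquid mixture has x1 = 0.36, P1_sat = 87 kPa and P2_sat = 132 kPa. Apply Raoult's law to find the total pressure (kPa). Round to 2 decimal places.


P = x1*P1_sat + x2*P2_sat
x2 = 1 - x1 = 1 - 0.36 = 0.64
P = 0.36*87 + 0.64*132
P = 31.32 + 84.48
P = 115.80 kPa


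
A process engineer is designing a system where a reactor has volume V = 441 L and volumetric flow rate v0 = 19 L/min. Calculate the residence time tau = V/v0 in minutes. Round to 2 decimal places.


tau = V / v0
tau = 441 / 19
tau = 23.21 min


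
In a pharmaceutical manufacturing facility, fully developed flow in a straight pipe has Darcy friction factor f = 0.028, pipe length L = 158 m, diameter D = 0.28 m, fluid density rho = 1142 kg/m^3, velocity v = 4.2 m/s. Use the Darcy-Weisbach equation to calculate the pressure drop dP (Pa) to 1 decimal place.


dP = f * (L/D) * (rho*v^2/2)
dP = 0.028 * (158/0.28) * (1142*4.2^2/2)
L/D = 564.28571429
rho*v^2/2 = 1142*17.64/2 = 10072.44
dP = 0.028 * 564.28571429 * 10072.44
dP = 159144.6 Pa


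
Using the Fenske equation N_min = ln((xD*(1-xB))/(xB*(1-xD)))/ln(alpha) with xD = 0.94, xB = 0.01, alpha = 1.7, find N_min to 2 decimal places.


N_min = ln((xD*(1-xB))/(xB*(1-xD))) / ln(alpha)
Numerator inside ln: 0.9306 / 0.0006 = 1551.0
ln(1551.0) = 7.346655
ln(alpha) = ln(1.7) = 0.530628
N_min = 7.346655 / 0.530628 = 13.85


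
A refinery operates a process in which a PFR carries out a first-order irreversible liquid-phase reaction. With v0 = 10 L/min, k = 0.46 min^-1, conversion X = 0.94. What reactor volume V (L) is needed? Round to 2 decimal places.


V = (v0/k) * ln(1/(1-X))
V = (10/0.46) * ln(1/(1-0.94))
V = 21.73913 * ln(16.666667)
V = 21.73913 * 2.813411
V = 61.16 L


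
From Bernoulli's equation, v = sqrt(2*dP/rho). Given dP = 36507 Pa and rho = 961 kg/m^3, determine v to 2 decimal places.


v = sqrt(2*dP/rho)
v = sqrt(2*36507/961)
v = sqrt(75.977107)
v = 8.72 m/s


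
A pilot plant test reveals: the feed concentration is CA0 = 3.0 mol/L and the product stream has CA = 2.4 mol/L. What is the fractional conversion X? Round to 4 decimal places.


X = (CA0 - CA) / CA0
X = (3.0 - 2.4) / 3.0
X = 0.6 / 3.0
X = 0.2000


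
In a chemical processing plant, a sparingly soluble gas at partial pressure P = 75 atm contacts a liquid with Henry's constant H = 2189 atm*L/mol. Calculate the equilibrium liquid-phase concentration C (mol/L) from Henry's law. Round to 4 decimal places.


C = P / H
C = 75 / 2189
C = 0.0343 mol/L


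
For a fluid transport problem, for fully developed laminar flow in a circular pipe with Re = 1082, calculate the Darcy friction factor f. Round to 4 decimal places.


f = 64 / Re
f = 64 / 1082
f = 0.0591


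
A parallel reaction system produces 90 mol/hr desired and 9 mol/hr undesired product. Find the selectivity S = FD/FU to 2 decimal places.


S = desired product rate / undesired product rate
S = 90 / 9
S = 10.00


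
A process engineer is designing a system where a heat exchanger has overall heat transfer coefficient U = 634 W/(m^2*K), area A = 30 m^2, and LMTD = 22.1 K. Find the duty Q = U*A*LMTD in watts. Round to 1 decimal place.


Q = U * A * LMTD
Q = 634 * 30 * 22.1
Q = 420342.0 W


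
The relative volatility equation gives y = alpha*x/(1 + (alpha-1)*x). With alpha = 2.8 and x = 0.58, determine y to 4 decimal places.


y = alpha*x / (1 + (alpha-1)*x)
y = 2.8*0.58 / (1 + (2.8-1)*0.58)
y = 1.624 / (1 + 1.044)
y = 1.624 / 2.044
y = 0.7945


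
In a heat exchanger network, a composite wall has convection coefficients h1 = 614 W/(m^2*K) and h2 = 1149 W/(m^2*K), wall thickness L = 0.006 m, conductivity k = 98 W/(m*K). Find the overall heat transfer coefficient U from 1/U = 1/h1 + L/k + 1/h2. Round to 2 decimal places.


1/U = 1/h1 + L/k + 1/h2
1/U = 1/614 + 0.006/98 + 1/1149
1/U = 0.0016286645 + 6.12245e-05 + 0.000870322
1/U = 0.002560211
U = 390.59 W/(m^2*K)
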